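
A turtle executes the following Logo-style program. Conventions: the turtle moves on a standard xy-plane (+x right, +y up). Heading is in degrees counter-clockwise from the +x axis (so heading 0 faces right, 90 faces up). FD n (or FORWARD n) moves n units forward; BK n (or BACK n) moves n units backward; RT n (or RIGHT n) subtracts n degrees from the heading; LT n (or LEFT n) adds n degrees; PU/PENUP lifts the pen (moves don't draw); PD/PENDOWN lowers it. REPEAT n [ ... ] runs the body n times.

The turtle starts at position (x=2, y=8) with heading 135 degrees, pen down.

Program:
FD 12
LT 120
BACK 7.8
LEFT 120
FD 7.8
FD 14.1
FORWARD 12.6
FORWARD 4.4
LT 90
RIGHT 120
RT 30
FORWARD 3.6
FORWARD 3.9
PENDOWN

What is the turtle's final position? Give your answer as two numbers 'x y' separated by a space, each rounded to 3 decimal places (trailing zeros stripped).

Answer: 38.411 28.784

Derivation:
Executing turtle program step by step:
Start: pos=(2,8), heading=135, pen down
FD 12: (2,8) -> (-6.485,16.485) [heading=135, draw]
LT 120: heading 135 -> 255
BK 7.8: (-6.485,16.485) -> (-4.466,24.02) [heading=255, draw]
LT 120: heading 255 -> 15
FD 7.8: (-4.466,24.02) -> (3.068,26.038) [heading=15, draw]
FD 14.1: (3.068,26.038) -> (16.687,29.688) [heading=15, draw]
FD 12.6: (16.687,29.688) -> (28.858,32.949) [heading=15, draw]
FD 4.4: (28.858,32.949) -> (33.108,34.088) [heading=15, draw]
LT 90: heading 15 -> 105
RT 120: heading 105 -> 345
RT 30: heading 345 -> 315
FD 3.6: (33.108,34.088) -> (35.654,31.542) [heading=315, draw]
FD 3.9: (35.654,31.542) -> (38.411,28.784) [heading=315, draw]
PD: pen down
Final: pos=(38.411,28.784), heading=315, 8 segment(s) drawn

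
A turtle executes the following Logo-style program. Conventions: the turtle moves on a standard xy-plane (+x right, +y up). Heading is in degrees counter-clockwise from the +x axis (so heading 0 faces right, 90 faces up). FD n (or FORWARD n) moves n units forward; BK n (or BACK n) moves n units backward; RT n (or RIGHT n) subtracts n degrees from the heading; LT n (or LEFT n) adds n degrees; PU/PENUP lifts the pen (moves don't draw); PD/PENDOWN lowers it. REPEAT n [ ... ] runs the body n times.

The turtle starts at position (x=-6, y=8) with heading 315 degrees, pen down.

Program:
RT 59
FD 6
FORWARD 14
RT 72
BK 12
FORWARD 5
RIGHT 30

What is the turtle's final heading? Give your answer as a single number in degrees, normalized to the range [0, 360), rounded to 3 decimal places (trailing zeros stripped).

Executing turtle program step by step:
Start: pos=(-6,8), heading=315, pen down
RT 59: heading 315 -> 256
FD 6: (-6,8) -> (-7.452,2.178) [heading=256, draw]
FD 14: (-7.452,2.178) -> (-10.838,-11.406) [heading=256, draw]
RT 72: heading 256 -> 184
BK 12: (-10.838,-11.406) -> (1.132,-10.569) [heading=184, draw]
FD 5: (1.132,-10.569) -> (-3.855,-10.918) [heading=184, draw]
RT 30: heading 184 -> 154
Final: pos=(-3.855,-10.918), heading=154, 4 segment(s) drawn

Answer: 154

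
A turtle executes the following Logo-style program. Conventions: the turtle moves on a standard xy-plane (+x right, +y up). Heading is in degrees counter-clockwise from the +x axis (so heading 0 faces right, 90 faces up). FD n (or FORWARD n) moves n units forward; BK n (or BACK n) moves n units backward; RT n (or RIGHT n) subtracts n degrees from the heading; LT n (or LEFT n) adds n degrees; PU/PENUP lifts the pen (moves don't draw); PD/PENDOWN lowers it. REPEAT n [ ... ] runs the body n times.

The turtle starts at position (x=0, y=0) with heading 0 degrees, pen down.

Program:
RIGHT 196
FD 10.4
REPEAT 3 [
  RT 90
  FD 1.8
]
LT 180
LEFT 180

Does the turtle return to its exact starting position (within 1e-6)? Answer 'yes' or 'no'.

Executing turtle program step by step:
Start: pos=(0,0), heading=0, pen down
RT 196: heading 0 -> 164
FD 10.4: (0,0) -> (-9.997,2.867) [heading=164, draw]
REPEAT 3 [
  -- iteration 1/3 --
  RT 90: heading 164 -> 74
  FD 1.8: (-9.997,2.867) -> (-9.501,4.597) [heading=74, draw]
  -- iteration 2/3 --
  RT 90: heading 74 -> 344
  FD 1.8: (-9.501,4.597) -> (-7.771,4.101) [heading=344, draw]
  -- iteration 3/3 --
  RT 90: heading 344 -> 254
  FD 1.8: (-7.771,4.101) -> (-8.267,2.37) [heading=254, draw]
]
LT 180: heading 254 -> 74
LT 180: heading 74 -> 254
Final: pos=(-8.267,2.37), heading=254, 4 segment(s) drawn

Start position: (0, 0)
Final position: (-8.267, 2.37)
Distance = 8.6; >= 1e-6 -> NOT closed

Answer: no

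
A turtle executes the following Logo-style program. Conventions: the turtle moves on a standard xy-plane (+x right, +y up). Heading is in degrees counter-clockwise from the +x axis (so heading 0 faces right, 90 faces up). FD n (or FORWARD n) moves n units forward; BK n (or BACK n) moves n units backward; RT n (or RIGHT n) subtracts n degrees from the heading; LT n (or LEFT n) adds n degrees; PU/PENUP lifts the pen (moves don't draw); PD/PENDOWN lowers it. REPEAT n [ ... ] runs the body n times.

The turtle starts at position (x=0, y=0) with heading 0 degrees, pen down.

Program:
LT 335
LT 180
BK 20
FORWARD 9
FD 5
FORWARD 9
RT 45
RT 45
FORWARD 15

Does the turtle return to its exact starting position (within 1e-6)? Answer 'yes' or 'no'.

Answer: no

Derivation:
Executing turtle program step by step:
Start: pos=(0,0), heading=0, pen down
LT 335: heading 0 -> 335
LT 180: heading 335 -> 155
BK 20: (0,0) -> (18.126,-8.452) [heading=155, draw]
FD 9: (18.126,-8.452) -> (9.969,-4.649) [heading=155, draw]
FD 5: (9.969,-4.649) -> (5.438,-2.536) [heading=155, draw]
FD 9: (5.438,-2.536) -> (-2.719,1.268) [heading=155, draw]
RT 45: heading 155 -> 110
RT 45: heading 110 -> 65
FD 15: (-2.719,1.268) -> (3.62,14.862) [heading=65, draw]
Final: pos=(3.62,14.862), heading=65, 5 segment(s) drawn

Start position: (0, 0)
Final position: (3.62, 14.862)
Distance = 15.297; >= 1e-6 -> NOT closed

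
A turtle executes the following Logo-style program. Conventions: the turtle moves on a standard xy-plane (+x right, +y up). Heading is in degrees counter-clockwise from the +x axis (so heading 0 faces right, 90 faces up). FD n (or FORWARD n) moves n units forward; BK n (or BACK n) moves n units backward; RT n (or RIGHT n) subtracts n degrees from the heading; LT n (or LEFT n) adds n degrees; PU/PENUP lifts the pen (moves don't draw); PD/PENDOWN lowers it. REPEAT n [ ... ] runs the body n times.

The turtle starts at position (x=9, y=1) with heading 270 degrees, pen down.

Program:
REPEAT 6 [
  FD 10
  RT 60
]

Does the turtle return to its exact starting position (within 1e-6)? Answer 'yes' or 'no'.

Executing turtle program step by step:
Start: pos=(9,1), heading=270, pen down
REPEAT 6 [
  -- iteration 1/6 --
  FD 10: (9,1) -> (9,-9) [heading=270, draw]
  RT 60: heading 270 -> 210
  -- iteration 2/6 --
  FD 10: (9,-9) -> (0.34,-14) [heading=210, draw]
  RT 60: heading 210 -> 150
  -- iteration 3/6 --
  FD 10: (0.34,-14) -> (-8.321,-9) [heading=150, draw]
  RT 60: heading 150 -> 90
  -- iteration 4/6 --
  FD 10: (-8.321,-9) -> (-8.321,1) [heading=90, draw]
  RT 60: heading 90 -> 30
  -- iteration 5/6 --
  FD 10: (-8.321,1) -> (0.34,6) [heading=30, draw]
  RT 60: heading 30 -> 330
  -- iteration 6/6 --
  FD 10: (0.34,6) -> (9,1) [heading=330, draw]
  RT 60: heading 330 -> 270
]
Final: pos=(9,1), heading=270, 6 segment(s) drawn

Start position: (9, 1)
Final position: (9, 1)
Distance = 0; < 1e-6 -> CLOSED

Answer: yes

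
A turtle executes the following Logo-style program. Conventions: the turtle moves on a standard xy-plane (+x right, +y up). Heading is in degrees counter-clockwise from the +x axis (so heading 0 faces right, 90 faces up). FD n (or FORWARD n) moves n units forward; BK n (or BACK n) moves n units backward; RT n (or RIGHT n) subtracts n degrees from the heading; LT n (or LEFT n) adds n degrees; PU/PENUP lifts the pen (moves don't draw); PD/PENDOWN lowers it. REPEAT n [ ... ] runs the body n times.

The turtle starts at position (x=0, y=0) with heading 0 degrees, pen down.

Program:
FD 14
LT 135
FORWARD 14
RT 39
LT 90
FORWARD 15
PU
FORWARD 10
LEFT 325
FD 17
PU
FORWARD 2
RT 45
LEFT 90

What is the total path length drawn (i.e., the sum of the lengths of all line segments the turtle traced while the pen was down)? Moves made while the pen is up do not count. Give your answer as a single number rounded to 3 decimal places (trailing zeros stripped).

Executing turtle program step by step:
Start: pos=(0,0), heading=0, pen down
FD 14: (0,0) -> (14,0) [heading=0, draw]
LT 135: heading 0 -> 135
FD 14: (14,0) -> (4.101,9.899) [heading=135, draw]
RT 39: heading 135 -> 96
LT 90: heading 96 -> 186
FD 15: (4.101,9.899) -> (-10.817,8.332) [heading=186, draw]
PU: pen up
FD 10: (-10.817,8.332) -> (-20.763,7.286) [heading=186, move]
LT 325: heading 186 -> 151
FD 17: (-20.763,7.286) -> (-35.631,15.528) [heading=151, move]
PU: pen up
FD 2: (-35.631,15.528) -> (-37.38,16.498) [heading=151, move]
RT 45: heading 151 -> 106
LT 90: heading 106 -> 196
Final: pos=(-37.38,16.498), heading=196, 3 segment(s) drawn

Segment lengths:
  seg 1: (0,0) -> (14,0), length = 14
  seg 2: (14,0) -> (4.101,9.899), length = 14
  seg 3: (4.101,9.899) -> (-10.817,8.332), length = 15
Total = 43

Answer: 43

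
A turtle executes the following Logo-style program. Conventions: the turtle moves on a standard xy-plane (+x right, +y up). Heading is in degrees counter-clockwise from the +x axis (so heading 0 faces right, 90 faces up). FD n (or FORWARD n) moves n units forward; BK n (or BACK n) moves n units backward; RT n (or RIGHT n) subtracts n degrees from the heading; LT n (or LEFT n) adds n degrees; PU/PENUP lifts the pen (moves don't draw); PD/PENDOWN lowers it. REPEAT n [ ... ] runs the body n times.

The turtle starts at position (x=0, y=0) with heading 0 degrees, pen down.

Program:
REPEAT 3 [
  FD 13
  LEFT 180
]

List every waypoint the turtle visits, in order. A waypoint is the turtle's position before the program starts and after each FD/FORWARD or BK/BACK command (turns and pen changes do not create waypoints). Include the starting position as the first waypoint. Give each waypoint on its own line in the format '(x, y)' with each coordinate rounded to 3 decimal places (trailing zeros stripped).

Executing turtle program step by step:
Start: pos=(0,0), heading=0, pen down
REPEAT 3 [
  -- iteration 1/3 --
  FD 13: (0,0) -> (13,0) [heading=0, draw]
  LT 180: heading 0 -> 180
  -- iteration 2/3 --
  FD 13: (13,0) -> (0,0) [heading=180, draw]
  LT 180: heading 180 -> 0
  -- iteration 3/3 --
  FD 13: (0,0) -> (13,0) [heading=0, draw]
  LT 180: heading 0 -> 180
]
Final: pos=(13,0), heading=180, 3 segment(s) drawn
Waypoints (4 total):
(0, 0)
(13, 0)
(0, 0)
(13, 0)

Answer: (0, 0)
(13, 0)
(0, 0)
(13, 0)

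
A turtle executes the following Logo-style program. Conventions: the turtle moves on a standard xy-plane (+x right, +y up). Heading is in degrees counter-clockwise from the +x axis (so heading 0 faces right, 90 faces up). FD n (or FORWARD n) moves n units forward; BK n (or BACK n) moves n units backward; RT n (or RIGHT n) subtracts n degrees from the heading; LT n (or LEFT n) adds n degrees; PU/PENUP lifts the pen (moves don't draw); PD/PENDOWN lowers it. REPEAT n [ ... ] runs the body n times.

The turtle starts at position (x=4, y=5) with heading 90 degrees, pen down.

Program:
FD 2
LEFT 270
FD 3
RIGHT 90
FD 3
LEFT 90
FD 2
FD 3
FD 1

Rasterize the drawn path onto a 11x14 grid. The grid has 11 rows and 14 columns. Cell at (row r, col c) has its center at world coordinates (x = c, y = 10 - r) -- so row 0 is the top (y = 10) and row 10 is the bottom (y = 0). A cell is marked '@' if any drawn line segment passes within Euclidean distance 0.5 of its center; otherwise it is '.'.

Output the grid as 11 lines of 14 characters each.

Answer: ..............
..............
..............
....@@@@......
....@..@......
....@..@......
.......@@@@@@@
..............
..............
..............
..............

Derivation:
Segment 0: (4,5) -> (4,7)
Segment 1: (4,7) -> (7,7)
Segment 2: (7,7) -> (7,4)
Segment 3: (7,4) -> (9,4)
Segment 4: (9,4) -> (12,4)
Segment 5: (12,4) -> (13,4)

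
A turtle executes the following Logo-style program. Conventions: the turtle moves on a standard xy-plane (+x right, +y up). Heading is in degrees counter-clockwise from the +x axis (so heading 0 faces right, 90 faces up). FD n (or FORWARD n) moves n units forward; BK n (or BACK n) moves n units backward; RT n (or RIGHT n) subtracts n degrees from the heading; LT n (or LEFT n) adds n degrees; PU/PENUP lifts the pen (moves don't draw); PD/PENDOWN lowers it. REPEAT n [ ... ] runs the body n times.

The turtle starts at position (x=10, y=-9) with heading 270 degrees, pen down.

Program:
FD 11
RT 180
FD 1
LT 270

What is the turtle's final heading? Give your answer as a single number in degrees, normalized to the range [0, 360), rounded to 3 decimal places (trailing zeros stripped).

Answer: 0

Derivation:
Executing turtle program step by step:
Start: pos=(10,-9), heading=270, pen down
FD 11: (10,-9) -> (10,-20) [heading=270, draw]
RT 180: heading 270 -> 90
FD 1: (10,-20) -> (10,-19) [heading=90, draw]
LT 270: heading 90 -> 0
Final: pos=(10,-19), heading=0, 2 segment(s) drawn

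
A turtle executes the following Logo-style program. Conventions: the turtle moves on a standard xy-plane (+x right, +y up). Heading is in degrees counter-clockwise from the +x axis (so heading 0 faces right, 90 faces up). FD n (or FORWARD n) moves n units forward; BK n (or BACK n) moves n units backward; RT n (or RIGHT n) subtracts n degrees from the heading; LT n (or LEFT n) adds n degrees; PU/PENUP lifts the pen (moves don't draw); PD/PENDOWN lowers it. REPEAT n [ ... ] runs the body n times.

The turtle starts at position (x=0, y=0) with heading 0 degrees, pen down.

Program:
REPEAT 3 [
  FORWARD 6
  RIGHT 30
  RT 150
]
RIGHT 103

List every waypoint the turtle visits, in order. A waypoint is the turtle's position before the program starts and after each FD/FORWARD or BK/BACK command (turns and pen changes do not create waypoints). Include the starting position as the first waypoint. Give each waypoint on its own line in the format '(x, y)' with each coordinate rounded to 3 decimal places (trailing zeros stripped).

Answer: (0, 0)
(6, 0)
(0, 0)
(6, 0)

Derivation:
Executing turtle program step by step:
Start: pos=(0,0), heading=0, pen down
REPEAT 3 [
  -- iteration 1/3 --
  FD 6: (0,0) -> (6,0) [heading=0, draw]
  RT 30: heading 0 -> 330
  RT 150: heading 330 -> 180
  -- iteration 2/3 --
  FD 6: (6,0) -> (0,0) [heading=180, draw]
  RT 30: heading 180 -> 150
  RT 150: heading 150 -> 0
  -- iteration 3/3 --
  FD 6: (0,0) -> (6,0) [heading=0, draw]
  RT 30: heading 0 -> 330
  RT 150: heading 330 -> 180
]
RT 103: heading 180 -> 77
Final: pos=(6,0), heading=77, 3 segment(s) drawn
Waypoints (4 total):
(0, 0)
(6, 0)
(0, 0)
(6, 0)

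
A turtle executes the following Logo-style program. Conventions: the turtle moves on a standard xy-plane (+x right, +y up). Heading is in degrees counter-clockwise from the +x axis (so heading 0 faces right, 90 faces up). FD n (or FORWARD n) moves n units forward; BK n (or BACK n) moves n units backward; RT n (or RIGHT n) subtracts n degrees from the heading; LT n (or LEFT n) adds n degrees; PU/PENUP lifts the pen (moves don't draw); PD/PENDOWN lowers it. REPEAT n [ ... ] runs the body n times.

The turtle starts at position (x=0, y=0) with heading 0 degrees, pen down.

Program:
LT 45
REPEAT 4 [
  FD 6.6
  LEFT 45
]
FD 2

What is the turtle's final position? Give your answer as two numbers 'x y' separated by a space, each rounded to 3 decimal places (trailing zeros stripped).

Answer: -8.014 14.52

Derivation:
Executing turtle program step by step:
Start: pos=(0,0), heading=0, pen down
LT 45: heading 0 -> 45
REPEAT 4 [
  -- iteration 1/4 --
  FD 6.6: (0,0) -> (4.667,4.667) [heading=45, draw]
  LT 45: heading 45 -> 90
  -- iteration 2/4 --
  FD 6.6: (4.667,4.667) -> (4.667,11.267) [heading=90, draw]
  LT 45: heading 90 -> 135
  -- iteration 3/4 --
  FD 6.6: (4.667,11.267) -> (0,15.934) [heading=135, draw]
  LT 45: heading 135 -> 180
  -- iteration 4/4 --
  FD 6.6: (0,15.934) -> (-6.6,15.934) [heading=180, draw]
  LT 45: heading 180 -> 225
]
FD 2: (-6.6,15.934) -> (-8.014,14.52) [heading=225, draw]
Final: pos=(-8.014,14.52), heading=225, 5 segment(s) drawn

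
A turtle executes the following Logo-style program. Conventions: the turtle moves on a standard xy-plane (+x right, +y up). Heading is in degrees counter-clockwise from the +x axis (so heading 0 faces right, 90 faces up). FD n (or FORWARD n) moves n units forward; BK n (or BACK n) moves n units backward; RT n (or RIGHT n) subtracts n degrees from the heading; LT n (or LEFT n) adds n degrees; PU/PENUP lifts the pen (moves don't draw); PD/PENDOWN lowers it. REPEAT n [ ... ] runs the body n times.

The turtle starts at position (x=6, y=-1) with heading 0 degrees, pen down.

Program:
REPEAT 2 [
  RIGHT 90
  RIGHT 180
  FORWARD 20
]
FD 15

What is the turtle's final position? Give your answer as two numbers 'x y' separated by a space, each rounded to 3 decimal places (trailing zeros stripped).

Executing turtle program step by step:
Start: pos=(6,-1), heading=0, pen down
REPEAT 2 [
  -- iteration 1/2 --
  RT 90: heading 0 -> 270
  RT 180: heading 270 -> 90
  FD 20: (6,-1) -> (6,19) [heading=90, draw]
  -- iteration 2/2 --
  RT 90: heading 90 -> 0
  RT 180: heading 0 -> 180
  FD 20: (6,19) -> (-14,19) [heading=180, draw]
]
FD 15: (-14,19) -> (-29,19) [heading=180, draw]
Final: pos=(-29,19), heading=180, 3 segment(s) drawn

Answer: -29 19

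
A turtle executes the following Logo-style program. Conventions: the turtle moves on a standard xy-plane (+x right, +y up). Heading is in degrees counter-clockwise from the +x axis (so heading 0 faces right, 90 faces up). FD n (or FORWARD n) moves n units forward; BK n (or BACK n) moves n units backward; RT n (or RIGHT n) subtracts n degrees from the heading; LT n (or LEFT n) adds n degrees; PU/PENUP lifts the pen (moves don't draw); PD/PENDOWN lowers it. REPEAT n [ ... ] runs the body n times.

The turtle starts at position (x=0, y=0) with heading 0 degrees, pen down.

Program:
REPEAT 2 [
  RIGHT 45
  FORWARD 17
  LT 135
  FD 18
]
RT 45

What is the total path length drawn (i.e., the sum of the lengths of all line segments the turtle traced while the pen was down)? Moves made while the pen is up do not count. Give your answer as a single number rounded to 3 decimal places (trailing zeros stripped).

Answer: 70

Derivation:
Executing turtle program step by step:
Start: pos=(0,0), heading=0, pen down
REPEAT 2 [
  -- iteration 1/2 --
  RT 45: heading 0 -> 315
  FD 17: (0,0) -> (12.021,-12.021) [heading=315, draw]
  LT 135: heading 315 -> 90
  FD 18: (12.021,-12.021) -> (12.021,5.979) [heading=90, draw]
  -- iteration 2/2 --
  RT 45: heading 90 -> 45
  FD 17: (12.021,5.979) -> (24.042,18) [heading=45, draw]
  LT 135: heading 45 -> 180
  FD 18: (24.042,18) -> (6.042,18) [heading=180, draw]
]
RT 45: heading 180 -> 135
Final: pos=(6.042,18), heading=135, 4 segment(s) drawn

Segment lengths:
  seg 1: (0,0) -> (12.021,-12.021), length = 17
  seg 2: (12.021,-12.021) -> (12.021,5.979), length = 18
  seg 3: (12.021,5.979) -> (24.042,18), length = 17
  seg 4: (24.042,18) -> (6.042,18), length = 18
Total = 70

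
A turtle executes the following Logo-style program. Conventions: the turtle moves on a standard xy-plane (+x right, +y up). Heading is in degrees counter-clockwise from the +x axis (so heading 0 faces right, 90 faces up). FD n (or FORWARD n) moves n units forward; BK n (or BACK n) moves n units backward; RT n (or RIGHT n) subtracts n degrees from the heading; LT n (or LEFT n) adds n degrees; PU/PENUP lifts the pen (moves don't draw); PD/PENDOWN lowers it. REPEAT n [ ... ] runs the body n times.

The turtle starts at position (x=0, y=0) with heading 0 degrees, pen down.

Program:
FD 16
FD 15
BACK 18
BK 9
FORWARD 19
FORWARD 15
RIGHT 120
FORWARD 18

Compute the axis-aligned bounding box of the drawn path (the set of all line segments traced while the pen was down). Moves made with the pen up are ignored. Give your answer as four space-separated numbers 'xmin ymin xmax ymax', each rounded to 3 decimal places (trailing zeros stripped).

Executing turtle program step by step:
Start: pos=(0,0), heading=0, pen down
FD 16: (0,0) -> (16,0) [heading=0, draw]
FD 15: (16,0) -> (31,0) [heading=0, draw]
BK 18: (31,0) -> (13,0) [heading=0, draw]
BK 9: (13,0) -> (4,0) [heading=0, draw]
FD 19: (4,0) -> (23,0) [heading=0, draw]
FD 15: (23,0) -> (38,0) [heading=0, draw]
RT 120: heading 0 -> 240
FD 18: (38,0) -> (29,-15.588) [heading=240, draw]
Final: pos=(29,-15.588), heading=240, 7 segment(s) drawn

Segment endpoints: x in {0, 4, 13, 16, 23, 29, 31, 38}, y in {-15.588, 0}
xmin=0, ymin=-15.588, xmax=38, ymax=0

Answer: 0 -15.588 38 0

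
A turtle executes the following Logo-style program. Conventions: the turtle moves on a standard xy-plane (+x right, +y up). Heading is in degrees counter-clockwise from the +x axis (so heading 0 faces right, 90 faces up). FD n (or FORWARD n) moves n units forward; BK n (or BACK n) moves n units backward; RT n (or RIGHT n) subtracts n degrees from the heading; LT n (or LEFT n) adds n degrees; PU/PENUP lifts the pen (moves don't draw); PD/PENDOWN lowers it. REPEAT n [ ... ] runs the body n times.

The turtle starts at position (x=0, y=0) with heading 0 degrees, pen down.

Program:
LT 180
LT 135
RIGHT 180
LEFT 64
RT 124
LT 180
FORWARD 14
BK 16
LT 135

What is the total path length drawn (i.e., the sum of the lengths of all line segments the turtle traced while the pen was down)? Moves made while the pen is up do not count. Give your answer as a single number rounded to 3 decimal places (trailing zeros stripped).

Answer: 30

Derivation:
Executing turtle program step by step:
Start: pos=(0,0), heading=0, pen down
LT 180: heading 0 -> 180
LT 135: heading 180 -> 315
RT 180: heading 315 -> 135
LT 64: heading 135 -> 199
RT 124: heading 199 -> 75
LT 180: heading 75 -> 255
FD 14: (0,0) -> (-3.623,-13.523) [heading=255, draw]
BK 16: (-3.623,-13.523) -> (0.518,1.932) [heading=255, draw]
LT 135: heading 255 -> 30
Final: pos=(0.518,1.932), heading=30, 2 segment(s) drawn

Segment lengths:
  seg 1: (0,0) -> (-3.623,-13.523), length = 14
  seg 2: (-3.623,-13.523) -> (0.518,1.932), length = 16
Total = 30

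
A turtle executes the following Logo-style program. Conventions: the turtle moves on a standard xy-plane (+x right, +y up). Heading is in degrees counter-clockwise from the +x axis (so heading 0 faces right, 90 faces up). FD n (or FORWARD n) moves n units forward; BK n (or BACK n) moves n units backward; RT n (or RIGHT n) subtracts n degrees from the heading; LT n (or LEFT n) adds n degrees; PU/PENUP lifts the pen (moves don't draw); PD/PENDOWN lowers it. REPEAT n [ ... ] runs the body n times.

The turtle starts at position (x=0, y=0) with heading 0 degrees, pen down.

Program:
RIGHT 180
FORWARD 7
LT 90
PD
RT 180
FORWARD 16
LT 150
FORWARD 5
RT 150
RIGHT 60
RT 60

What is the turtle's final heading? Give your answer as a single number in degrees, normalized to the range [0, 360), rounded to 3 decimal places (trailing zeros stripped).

Executing turtle program step by step:
Start: pos=(0,0), heading=0, pen down
RT 180: heading 0 -> 180
FD 7: (0,0) -> (-7,0) [heading=180, draw]
LT 90: heading 180 -> 270
PD: pen down
RT 180: heading 270 -> 90
FD 16: (-7,0) -> (-7,16) [heading=90, draw]
LT 150: heading 90 -> 240
FD 5: (-7,16) -> (-9.5,11.67) [heading=240, draw]
RT 150: heading 240 -> 90
RT 60: heading 90 -> 30
RT 60: heading 30 -> 330
Final: pos=(-9.5,11.67), heading=330, 3 segment(s) drawn

Answer: 330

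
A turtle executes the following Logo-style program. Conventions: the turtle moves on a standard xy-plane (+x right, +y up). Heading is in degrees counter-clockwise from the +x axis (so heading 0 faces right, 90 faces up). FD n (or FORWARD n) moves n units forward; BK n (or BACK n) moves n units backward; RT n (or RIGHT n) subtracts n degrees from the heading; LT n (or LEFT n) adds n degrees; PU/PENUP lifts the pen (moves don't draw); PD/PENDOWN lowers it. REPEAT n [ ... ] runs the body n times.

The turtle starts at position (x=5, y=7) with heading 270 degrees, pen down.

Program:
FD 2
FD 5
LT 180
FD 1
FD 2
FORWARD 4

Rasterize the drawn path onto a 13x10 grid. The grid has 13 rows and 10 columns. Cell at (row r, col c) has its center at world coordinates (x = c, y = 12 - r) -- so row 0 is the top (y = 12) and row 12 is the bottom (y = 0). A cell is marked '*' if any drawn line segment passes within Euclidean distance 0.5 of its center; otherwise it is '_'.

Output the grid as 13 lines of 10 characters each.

Answer: __________
__________
__________
__________
__________
_____*____
_____*____
_____*____
_____*____
_____*____
_____*____
_____*____
_____*____

Derivation:
Segment 0: (5,7) -> (5,5)
Segment 1: (5,5) -> (5,0)
Segment 2: (5,0) -> (5,1)
Segment 3: (5,1) -> (5,3)
Segment 4: (5,3) -> (5,7)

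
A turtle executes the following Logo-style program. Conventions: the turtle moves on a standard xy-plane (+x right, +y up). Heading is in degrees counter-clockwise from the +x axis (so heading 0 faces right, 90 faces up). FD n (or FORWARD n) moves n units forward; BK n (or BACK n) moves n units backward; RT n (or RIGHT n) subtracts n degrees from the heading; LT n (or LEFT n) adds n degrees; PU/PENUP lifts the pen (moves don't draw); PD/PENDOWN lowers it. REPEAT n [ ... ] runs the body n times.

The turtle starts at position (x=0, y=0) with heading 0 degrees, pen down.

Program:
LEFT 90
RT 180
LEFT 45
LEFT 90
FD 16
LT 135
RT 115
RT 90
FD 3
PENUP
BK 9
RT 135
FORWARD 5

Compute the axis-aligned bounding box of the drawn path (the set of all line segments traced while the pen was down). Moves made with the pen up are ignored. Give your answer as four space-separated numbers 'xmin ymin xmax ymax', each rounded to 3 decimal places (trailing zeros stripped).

Executing turtle program step by step:
Start: pos=(0,0), heading=0, pen down
LT 90: heading 0 -> 90
RT 180: heading 90 -> 270
LT 45: heading 270 -> 315
LT 90: heading 315 -> 45
FD 16: (0,0) -> (11.314,11.314) [heading=45, draw]
LT 135: heading 45 -> 180
RT 115: heading 180 -> 65
RT 90: heading 65 -> 335
FD 3: (11.314,11.314) -> (14.033,10.046) [heading=335, draw]
PU: pen up
BK 9: (14.033,10.046) -> (5.876,13.849) [heading=335, move]
RT 135: heading 335 -> 200
FD 5: (5.876,13.849) -> (1.177,12.139) [heading=200, move]
Final: pos=(1.177,12.139), heading=200, 2 segment(s) drawn

Segment endpoints: x in {0, 11.314, 14.033}, y in {0, 10.046, 11.314}
xmin=0, ymin=0, xmax=14.033, ymax=11.314

Answer: 0 0 14.033 11.314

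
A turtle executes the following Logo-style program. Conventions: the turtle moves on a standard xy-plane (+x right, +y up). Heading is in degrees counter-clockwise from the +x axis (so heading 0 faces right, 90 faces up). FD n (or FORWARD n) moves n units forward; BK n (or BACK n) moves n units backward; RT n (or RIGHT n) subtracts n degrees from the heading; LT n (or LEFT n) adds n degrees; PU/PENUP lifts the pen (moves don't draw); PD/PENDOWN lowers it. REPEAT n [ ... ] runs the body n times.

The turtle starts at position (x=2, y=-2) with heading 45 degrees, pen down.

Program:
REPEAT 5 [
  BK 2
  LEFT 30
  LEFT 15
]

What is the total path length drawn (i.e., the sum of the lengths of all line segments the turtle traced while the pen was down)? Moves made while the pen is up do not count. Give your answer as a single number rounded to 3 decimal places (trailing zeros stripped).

Answer: 10

Derivation:
Executing turtle program step by step:
Start: pos=(2,-2), heading=45, pen down
REPEAT 5 [
  -- iteration 1/5 --
  BK 2: (2,-2) -> (0.586,-3.414) [heading=45, draw]
  LT 30: heading 45 -> 75
  LT 15: heading 75 -> 90
  -- iteration 2/5 --
  BK 2: (0.586,-3.414) -> (0.586,-5.414) [heading=90, draw]
  LT 30: heading 90 -> 120
  LT 15: heading 120 -> 135
  -- iteration 3/5 --
  BK 2: (0.586,-5.414) -> (2,-6.828) [heading=135, draw]
  LT 30: heading 135 -> 165
  LT 15: heading 165 -> 180
  -- iteration 4/5 --
  BK 2: (2,-6.828) -> (4,-6.828) [heading=180, draw]
  LT 30: heading 180 -> 210
  LT 15: heading 210 -> 225
  -- iteration 5/5 --
  BK 2: (4,-6.828) -> (5.414,-5.414) [heading=225, draw]
  LT 30: heading 225 -> 255
  LT 15: heading 255 -> 270
]
Final: pos=(5.414,-5.414), heading=270, 5 segment(s) drawn

Segment lengths:
  seg 1: (2,-2) -> (0.586,-3.414), length = 2
  seg 2: (0.586,-3.414) -> (0.586,-5.414), length = 2
  seg 3: (0.586,-5.414) -> (2,-6.828), length = 2
  seg 4: (2,-6.828) -> (4,-6.828), length = 2
  seg 5: (4,-6.828) -> (5.414,-5.414), length = 2
Total = 10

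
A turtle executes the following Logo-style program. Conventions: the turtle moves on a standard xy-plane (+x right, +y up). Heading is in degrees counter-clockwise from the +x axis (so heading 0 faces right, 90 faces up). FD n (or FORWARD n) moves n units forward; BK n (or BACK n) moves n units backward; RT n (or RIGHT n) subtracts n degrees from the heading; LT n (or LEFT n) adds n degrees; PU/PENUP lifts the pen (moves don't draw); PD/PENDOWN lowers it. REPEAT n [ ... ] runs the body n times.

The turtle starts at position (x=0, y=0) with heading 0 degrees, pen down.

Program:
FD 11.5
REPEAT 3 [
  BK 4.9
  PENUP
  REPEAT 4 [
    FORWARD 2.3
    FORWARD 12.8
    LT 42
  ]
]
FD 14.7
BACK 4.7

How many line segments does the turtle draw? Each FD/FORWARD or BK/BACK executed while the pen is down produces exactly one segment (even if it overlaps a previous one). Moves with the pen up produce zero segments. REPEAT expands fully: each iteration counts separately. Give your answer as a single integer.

Answer: 2

Derivation:
Executing turtle program step by step:
Start: pos=(0,0), heading=0, pen down
FD 11.5: (0,0) -> (11.5,0) [heading=0, draw]
REPEAT 3 [
  -- iteration 1/3 --
  BK 4.9: (11.5,0) -> (6.6,0) [heading=0, draw]
  PU: pen up
  REPEAT 4 [
    -- iteration 1/4 --
    FD 2.3: (6.6,0) -> (8.9,0) [heading=0, move]
    FD 12.8: (8.9,0) -> (21.7,0) [heading=0, move]
    LT 42: heading 0 -> 42
    -- iteration 2/4 --
    FD 2.3: (21.7,0) -> (23.409,1.539) [heading=42, move]
    FD 12.8: (23.409,1.539) -> (32.921,10.104) [heading=42, move]
    LT 42: heading 42 -> 84
    -- iteration 3/4 --
    FD 2.3: (32.921,10.104) -> (33.162,12.391) [heading=84, move]
    FD 12.8: (33.162,12.391) -> (34.5,25.121) [heading=84, move]
    LT 42: heading 84 -> 126
    -- iteration 4/4 --
    FD 2.3: (34.5,25.121) -> (33.148,26.982) [heading=126, move]
    FD 12.8: (33.148,26.982) -> (25.624,37.337) [heading=126, move]
    LT 42: heading 126 -> 168
  ]
  -- iteration 2/3 --
  BK 4.9: (25.624,37.337) -> (30.417,36.319) [heading=168, move]
  PU: pen up
  REPEAT 4 [
    -- iteration 1/4 --
    FD 2.3: (30.417,36.319) -> (28.167,36.797) [heading=168, move]
    FD 12.8: (28.167,36.797) -> (15.647,39.458) [heading=168, move]
    LT 42: heading 168 -> 210
    -- iteration 2/4 --
    FD 2.3: (15.647,39.458) -> (13.655,38.308) [heading=210, move]
    FD 12.8: (13.655,38.308) -> (2.57,31.908) [heading=210, move]
    LT 42: heading 210 -> 252
    -- iteration 3/4 --
    FD 2.3: (2.57,31.908) -> (1.859,29.721) [heading=252, move]
    FD 12.8: (1.859,29.721) -> (-2.096,17.547) [heading=252, move]
    LT 42: heading 252 -> 294
    -- iteration 4/4 --
    FD 2.3: (-2.096,17.547) -> (-1.16,15.446) [heading=294, move]
    FD 12.8: (-1.16,15.446) -> (4.046,3.753) [heading=294, move]
    LT 42: heading 294 -> 336
  ]
  -- iteration 3/3 --
  BK 4.9: (4.046,3.753) -> (-0.431,5.746) [heading=336, move]
  PU: pen up
  REPEAT 4 [
    -- iteration 1/4 --
    FD 2.3: (-0.431,5.746) -> (1.671,4.81) [heading=336, move]
    FD 12.8: (1.671,4.81) -> (13.364,-0.396) [heading=336, move]
    LT 42: heading 336 -> 18
    -- iteration 2/4 --
    FD 2.3: (13.364,-0.396) -> (15.551,0.315) [heading=18, move]
    FD 12.8: (15.551,0.315) -> (27.725,4.27) [heading=18, move]
    LT 42: heading 18 -> 60
    -- iteration 3/4 --
    FD 2.3: (27.725,4.27) -> (28.875,6.262) [heading=60, move]
    FD 12.8: (28.875,6.262) -> (35.275,17.347) [heading=60, move]
    LT 42: heading 60 -> 102
    -- iteration 4/4 --
    FD 2.3: (35.275,17.347) -> (34.797,19.597) [heading=102, move]
    FD 12.8: (34.797,19.597) -> (32.135,32.117) [heading=102, move]
    LT 42: heading 102 -> 144
  ]
]
FD 14.7: (32.135,32.117) -> (20.243,40.757) [heading=144, move]
BK 4.7: (20.243,40.757) -> (24.045,37.995) [heading=144, move]
Final: pos=(24.045,37.995), heading=144, 2 segment(s) drawn
Segments drawn: 2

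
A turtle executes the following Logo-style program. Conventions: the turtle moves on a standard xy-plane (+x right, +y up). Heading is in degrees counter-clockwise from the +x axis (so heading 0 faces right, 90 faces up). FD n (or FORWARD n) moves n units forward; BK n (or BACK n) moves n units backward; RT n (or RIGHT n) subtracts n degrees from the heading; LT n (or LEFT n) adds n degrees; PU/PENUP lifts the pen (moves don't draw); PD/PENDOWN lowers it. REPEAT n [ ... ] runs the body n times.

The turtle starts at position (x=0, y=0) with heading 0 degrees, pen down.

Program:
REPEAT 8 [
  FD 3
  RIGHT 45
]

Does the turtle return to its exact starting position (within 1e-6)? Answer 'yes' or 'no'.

Executing turtle program step by step:
Start: pos=(0,0), heading=0, pen down
REPEAT 8 [
  -- iteration 1/8 --
  FD 3: (0,0) -> (3,0) [heading=0, draw]
  RT 45: heading 0 -> 315
  -- iteration 2/8 --
  FD 3: (3,0) -> (5.121,-2.121) [heading=315, draw]
  RT 45: heading 315 -> 270
  -- iteration 3/8 --
  FD 3: (5.121,-2.121) -> (5.121,-5.121) [heading=270, draw]
  RT 45: heading 270 -> 225
  -- iteration 4/8 --
  FD 3: (5.121,-5.121) -> (3,-7.243) [heading=225, draw]
  RT 45: heading 225 -> 180
  -- iteration 5/8 --
  FD 3: (3,-7.243) -> (0,-7.243) [heading=180, draw]
  RT 45: heading 180 -> 135
  -- iteration 6/8 --
  FD 3: (0,-7.243) -> (-2.121,-5.121) [heading=135, draw]
  RT 45: heading 135 -> 90
  -- iteration 7/8 --
  FD 3: (-2.121,-5.121) -> (-2.121,-2.121) [heading=90, draw]
  RT 45: heading 90 -> 45
  -- iteration 8/8 --
  FD 3: (-2.121,-2.121) -> (0,0) [heading=45, draw]
  RT 45: heading 45 -> 0
]
Final: pos=(0,0), heading=0, 8 segment(s) drawn

Start position: (0, 0)
Final position: (0, 0)
Distance = 0; < 1e-6 -> CLOSED

Answer: yes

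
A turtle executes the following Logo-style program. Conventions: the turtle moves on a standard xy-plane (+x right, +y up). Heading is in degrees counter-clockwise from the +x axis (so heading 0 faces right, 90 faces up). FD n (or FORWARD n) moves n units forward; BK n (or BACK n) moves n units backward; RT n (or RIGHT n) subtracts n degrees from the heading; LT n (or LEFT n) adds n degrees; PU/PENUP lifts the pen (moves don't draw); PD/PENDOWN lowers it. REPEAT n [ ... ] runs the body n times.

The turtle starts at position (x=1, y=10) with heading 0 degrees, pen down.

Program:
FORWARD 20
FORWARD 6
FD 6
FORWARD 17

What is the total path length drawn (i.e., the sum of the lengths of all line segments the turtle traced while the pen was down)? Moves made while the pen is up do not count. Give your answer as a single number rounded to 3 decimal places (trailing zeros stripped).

Executing turtle program step by step:
Start: pos=(1,10), heading=0, pen down
FD 20: (1,10) -> (21,10) [heading=0, draw]
FD 6: (21,10) -> (27,10) [heading=0, draw]
FD 6: (27,10) -> (33,10) [heading=0, draw]
FD 17: (33,10) -> (50,10) [heading=0, draw]
Final: pos=(50,10), heading=0, 4 segment(s) drawn

Segment lengths:
  seg 1: (1,10) -> (21,10), length = 20
  seg 2: (21,10) -> (27,10), length = 6
  seg 3: (27,10) -> (33,10), length = 6
  seg 4: (33,10) -> (50,10), length = 17
Total = 49

Answer: 49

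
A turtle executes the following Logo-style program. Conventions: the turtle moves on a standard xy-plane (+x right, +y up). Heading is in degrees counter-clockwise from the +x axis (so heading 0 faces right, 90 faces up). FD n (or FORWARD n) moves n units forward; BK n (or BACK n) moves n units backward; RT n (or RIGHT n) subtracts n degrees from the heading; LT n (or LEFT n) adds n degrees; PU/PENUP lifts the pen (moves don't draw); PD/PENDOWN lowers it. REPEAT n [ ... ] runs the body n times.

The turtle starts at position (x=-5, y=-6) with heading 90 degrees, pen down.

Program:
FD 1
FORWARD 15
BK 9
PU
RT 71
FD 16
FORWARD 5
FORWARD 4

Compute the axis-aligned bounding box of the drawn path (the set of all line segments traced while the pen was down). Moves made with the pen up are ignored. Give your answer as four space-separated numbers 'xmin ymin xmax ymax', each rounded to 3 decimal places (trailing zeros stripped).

Answer: -5 -6 -5 10

Derivation:
Executing turtle program step by step:
Start: pos=(-5,-6), heading=90, pen down
FD 1: (-5,-6) -> (-5,-5) [heading=90, draw]
FD 15: (-5,-5) -> (-5,10) [heading=90, draw]
BK 9: (-5,10) -> (-5,1) [heading=90, draw]
PU: pen up
RT 71: heading 90 -> 19
FD 16: (-5,1) -> (10.128,6.209) [heading=19, move]
FD 5: (10.128,6.209) -> (14.856,7.837) [heading=19, move]
FD 4: (14.856,7.837) -> (18.638,9.139) [heading=19, move]
Final: pos=(18.638,9.139), heading=19, 3 segment(s) drawn

Segment endpoints: x in {-5, -5}, y in {-6, -5, 1, 10}
xmin=-5, ymin=-6, xmax=-5, ymax=10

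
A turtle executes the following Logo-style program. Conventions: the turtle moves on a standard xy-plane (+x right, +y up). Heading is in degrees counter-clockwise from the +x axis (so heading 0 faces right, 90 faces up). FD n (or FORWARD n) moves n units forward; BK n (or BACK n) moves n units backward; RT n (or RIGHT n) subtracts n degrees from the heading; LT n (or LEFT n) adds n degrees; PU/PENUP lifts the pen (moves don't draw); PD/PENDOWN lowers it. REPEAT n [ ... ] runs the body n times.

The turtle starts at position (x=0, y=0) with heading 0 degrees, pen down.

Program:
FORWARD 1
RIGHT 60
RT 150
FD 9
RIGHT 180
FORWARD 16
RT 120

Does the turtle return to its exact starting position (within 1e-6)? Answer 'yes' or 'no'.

Executing turtle program step by step:
Start: pos=(0,0), heading=0, pen down
FD 1: (0,0) -> (1,0) [heading=0, draw]
RT 60: heading 0 -> 300
RT 150: heading 300 -> 150
FD 9: (1,0) -> (-6.794,4.5) [heading=150, draw]
RT 180: heading 150 -> 330
FD 16: (-6.794,4.5) -> (7.062,-3.5) [heading=330, draw]
RT 120: heading 330 -> 210
Final: pos=(7.062,-3.5), heading=210, 3 segment(s) drawn

Start position: (0, 0)
Final position: (7.062, -3.5)
Distance = 7.882; >= 1e-6 -> NOT closed

Answer: no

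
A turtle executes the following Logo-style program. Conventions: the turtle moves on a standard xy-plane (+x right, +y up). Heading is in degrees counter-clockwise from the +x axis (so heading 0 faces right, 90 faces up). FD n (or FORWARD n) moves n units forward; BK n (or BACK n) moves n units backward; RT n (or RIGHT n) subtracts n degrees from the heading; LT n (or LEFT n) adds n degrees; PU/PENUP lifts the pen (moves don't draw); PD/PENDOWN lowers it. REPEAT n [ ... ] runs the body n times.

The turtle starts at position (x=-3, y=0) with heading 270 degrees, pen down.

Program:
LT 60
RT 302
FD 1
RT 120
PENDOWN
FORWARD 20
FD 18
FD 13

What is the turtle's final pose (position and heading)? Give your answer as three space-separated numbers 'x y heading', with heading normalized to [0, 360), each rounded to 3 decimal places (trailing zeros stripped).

Answer: -3.897 -50.499 268

Derivation:
Executing turtle program step by step:
Start: pos=(-3,0), heading=270, pen down
LT 60: heading 270 -> 330
RT 302: heading 330 -> 28
FD 1: (-3,0) -> (-2.117,0.469) [heading=28, draw]
RT 120: heading 28 -> 268
PD: pen down
FD 20: (-2.117,0.469) -> (-2.815,-19.518) [heading=268, draw]
FD 18: (-2.815,-19.518) -> (-3.443,-37.507) [heading=268, draw]
FD 13: (-3.443,-37.507) -> (-3.897,-50.499) [heading=268, draw]
Final: pos=(-3.897,-50.499), heading=268, 4 segment(s) drawn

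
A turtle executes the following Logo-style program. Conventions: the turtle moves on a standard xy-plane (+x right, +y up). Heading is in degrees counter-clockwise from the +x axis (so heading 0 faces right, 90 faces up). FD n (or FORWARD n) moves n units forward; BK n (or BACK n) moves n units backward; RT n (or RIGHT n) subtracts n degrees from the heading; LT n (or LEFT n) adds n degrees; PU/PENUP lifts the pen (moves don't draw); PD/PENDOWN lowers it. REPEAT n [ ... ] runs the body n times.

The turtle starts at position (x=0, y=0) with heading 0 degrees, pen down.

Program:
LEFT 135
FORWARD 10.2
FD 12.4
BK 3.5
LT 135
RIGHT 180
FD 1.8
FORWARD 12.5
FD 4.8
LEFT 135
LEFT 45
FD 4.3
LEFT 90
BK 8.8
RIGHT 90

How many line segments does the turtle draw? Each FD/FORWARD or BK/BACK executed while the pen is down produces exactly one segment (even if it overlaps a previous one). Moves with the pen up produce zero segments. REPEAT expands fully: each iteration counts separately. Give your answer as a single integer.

Executing turtle program step by step:
Start: pos=(0,0), heading=0, pen down
LT 135: heading 0 -> 135
FD 10.2: (0,0) -> (-7.212,7.212) [heading=135, draw]
FD 12.4: (-7.212,7.212) -> (-15.981,15.981) [heading=135, draw]
BK 3.5: (-15.981,15.981) -> (-13.506,13.506) [heading=135, draw]
LT 135: heading 135 -> 270
RT 180: heading 270 -> 90
FD 1.8: (-13.506,13.506) -> (-13.506,15.306) [heading=90, draw]
FD 12.5: (-13.506,15.306) -> (-13.506,27.806) [heading=90, draw]
FD 4.8: (-13.506,27.806) -> (-13.506,32.606) [heading=90, draw]
LT 135: heading 90 -> 225
LT 45: heading 225 -> 270
FD 4.3: (-13.506,32.606) -> (-13.506,28.306) [heading=270, draw]
LT 90: heading 270 -> 0
BK 8.8: (-13.506,28.306) -> (-22.306,28.306) [heading=0, draw]
RT 90: heading 0 -> 270
Final: pos=(-22.306,28.306), heading=270, 8 segment(s) drawn
Segments drawn: 8

Answer: 8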